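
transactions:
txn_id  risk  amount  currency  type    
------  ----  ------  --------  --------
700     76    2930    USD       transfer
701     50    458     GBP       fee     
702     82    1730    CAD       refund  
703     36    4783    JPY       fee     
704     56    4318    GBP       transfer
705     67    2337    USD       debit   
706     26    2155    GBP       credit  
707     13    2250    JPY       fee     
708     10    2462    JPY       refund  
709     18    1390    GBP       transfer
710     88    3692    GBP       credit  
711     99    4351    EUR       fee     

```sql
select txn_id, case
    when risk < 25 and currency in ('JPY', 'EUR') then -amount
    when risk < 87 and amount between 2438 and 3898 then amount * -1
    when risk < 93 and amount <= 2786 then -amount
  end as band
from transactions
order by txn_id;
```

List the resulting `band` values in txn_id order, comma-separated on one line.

-2930, -458, -1730, NULL, NULL, -2337, -2155, -2250, -2462, -1390, NULL, NULL

txn_id=700: risk < 87 and amount between 2438 and 3898 → -2930
txn_id=701: risk < 93 and amount <= 2786 → -458
txn_id=702: risk < 93 and amount <= 2786 → -1730
txn_id=703: (no match → NULL) → NULL
txn_id=704: (no match → NULL) → NULL
txn_id=705: risk < 93 and amount <= 2786 → -2337
txn_id=706: risk < 93 and amount <= 2786 → -2155
txn_id=707: risk < 25 and currency in ('JPY', 'EUR') → -2250
txn_id=708: risk < 25 and currency in ('JPY', 'EUR') → -2462
txn_id=709: risk < 93 and amount <= 2786 → -1390
txn_id=710: (no match → NULL) → NULL
txn_id=711: (no match → NULL) → NULL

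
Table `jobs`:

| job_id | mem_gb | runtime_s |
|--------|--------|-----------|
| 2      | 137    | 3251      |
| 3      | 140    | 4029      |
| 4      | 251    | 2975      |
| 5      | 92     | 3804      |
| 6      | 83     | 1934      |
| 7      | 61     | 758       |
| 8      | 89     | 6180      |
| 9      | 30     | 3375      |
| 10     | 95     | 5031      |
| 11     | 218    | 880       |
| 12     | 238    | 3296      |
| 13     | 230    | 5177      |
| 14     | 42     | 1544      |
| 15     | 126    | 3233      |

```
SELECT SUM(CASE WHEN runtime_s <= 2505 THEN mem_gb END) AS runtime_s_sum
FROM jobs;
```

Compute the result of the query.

job_id=2: ✗
job_id=3: ✗
job_id=4: ✗
job_id=5: ✗
job_id=6: ✓ → 83
job_id=7: ✓ → 61
job_id=8: ✗
job_id=9: ✗
job_id=10: ✗
job_id=11: ✓ → 218
job_id=12: ✗
job_id=13: ✗
job_id=14: ✓ → 42
job_id=15: ✗
runtime_s_sum = 83 + 61 + 218 + 42 = 404

404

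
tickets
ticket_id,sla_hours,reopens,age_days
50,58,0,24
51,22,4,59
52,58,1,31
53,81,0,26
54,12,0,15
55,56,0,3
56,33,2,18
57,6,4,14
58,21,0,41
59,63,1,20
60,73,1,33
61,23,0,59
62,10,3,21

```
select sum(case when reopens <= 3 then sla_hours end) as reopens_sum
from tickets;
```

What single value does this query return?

ticket_id=50: ✓ → 58
ticket_id=51: ✗
ticket_id=52: ✓ → 58
ticket_id=53: ✓ → 81
ticket_id=54: ✓ → 12
ticket_id=55: ✓ → 56
ticket_id=56: ✓ → 33
ticket_id=57: ✗
ticket_id=58: ✓ → 21
ticket_id=59: ✓ → 63
ticket_id=60: ✓ → 73
ticket_id=61: ✓ → 23
ticket_id=62: ✓ → 10
reopens_sum = 58 + 58 + 81 + 12 + 56 + 33 + 21 + 63 + 73 + 23 + 10 = 488

488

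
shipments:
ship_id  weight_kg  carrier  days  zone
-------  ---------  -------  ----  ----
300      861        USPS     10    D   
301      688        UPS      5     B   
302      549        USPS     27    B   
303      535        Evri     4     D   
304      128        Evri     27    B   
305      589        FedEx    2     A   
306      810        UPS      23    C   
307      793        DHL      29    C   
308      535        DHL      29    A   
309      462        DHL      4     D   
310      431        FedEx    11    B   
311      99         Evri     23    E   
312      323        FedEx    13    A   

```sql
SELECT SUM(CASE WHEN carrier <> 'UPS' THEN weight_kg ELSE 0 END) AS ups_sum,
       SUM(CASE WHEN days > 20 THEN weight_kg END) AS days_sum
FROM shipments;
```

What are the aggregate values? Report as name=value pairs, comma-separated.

[ups_sum: carrier <> 'UPS']
ship_id=300: ✓ → 861
ship_id=301: ✗
ship_id=302: ✓ → 549
ship_id=303: ✓ → 535
ship_id=304: ✓ → 128
ship_id=305: ✓ → 589
ship_id=306: ✗
ship_id=307: ✓ → 793
ship_id=308: ✓ → 535
ship_id=309: ✓ → 462
ship_id=310: ✓ → 431
ship_id=311: ✓ → 99
ship_id=312: ✓ → 323
ups_sum = 861 + 549 + 535 + 128 + 589 + 793 + 535 + 462 + 431 + 99 + 323 = 5305
—
[days_sum: days > 20]
ship_id=300: ✗
ship_id=301: ✗
ship_id=302: ✓ → 549
ship_id=303: ✗
ship_id=304: ✓ → 128
ship_id=305: ✗
ship_id=306: ✓ → 810
ship_id=307: ✓ → 793
ship_id=308: ✓ → 535
ship_id=309: ✗
ship_id=310: ✗
ship_id=311: ✓ → 99
ship_id=312: ✗
days_sum = 549 + 128 + 810 + 793 + 535 + 99 = 2914

ups_sum=5305, days_sum=2914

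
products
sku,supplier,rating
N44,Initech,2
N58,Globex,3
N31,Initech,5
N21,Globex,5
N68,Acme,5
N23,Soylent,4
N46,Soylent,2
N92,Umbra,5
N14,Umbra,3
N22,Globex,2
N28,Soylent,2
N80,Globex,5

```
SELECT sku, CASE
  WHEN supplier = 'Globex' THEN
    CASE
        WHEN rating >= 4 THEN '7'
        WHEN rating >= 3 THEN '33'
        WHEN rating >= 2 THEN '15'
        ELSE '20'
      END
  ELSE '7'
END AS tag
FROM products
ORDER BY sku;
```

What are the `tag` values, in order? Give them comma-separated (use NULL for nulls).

7, 7, 15, 7, 7, 7, 7, 7, 33, 7, 7, 7

sku=N14: supplier='Umbra' → outer ELSE → 7
sku=N21: supplier='Globex' → inner[rating >= 4] → 7
sku=N22: supplier='Globex' → inner[rating >= 2] → 15
sku=N23: supplier='Soylent' → outer ELSE → 7
sku=N28: supplier='Soylent' → outer ELSE → 7
sku=N31: supplier='Initech' → outer ELSE → 7
sku=N44: supplier='Initech' → outer ELSE → 7
sku=N46: supplier='Soylent' → outer ELSE → 7
sku=N58: supplier='Globex' → inner[rating >= 3] → 33
sku=N68: supplier='Acme' → outer ELSE → 7
sku=N80: supplier='Globex' → inner[rating >= 4] → 7
sku=N92: supplier='Umbra' → outer ELSE → 7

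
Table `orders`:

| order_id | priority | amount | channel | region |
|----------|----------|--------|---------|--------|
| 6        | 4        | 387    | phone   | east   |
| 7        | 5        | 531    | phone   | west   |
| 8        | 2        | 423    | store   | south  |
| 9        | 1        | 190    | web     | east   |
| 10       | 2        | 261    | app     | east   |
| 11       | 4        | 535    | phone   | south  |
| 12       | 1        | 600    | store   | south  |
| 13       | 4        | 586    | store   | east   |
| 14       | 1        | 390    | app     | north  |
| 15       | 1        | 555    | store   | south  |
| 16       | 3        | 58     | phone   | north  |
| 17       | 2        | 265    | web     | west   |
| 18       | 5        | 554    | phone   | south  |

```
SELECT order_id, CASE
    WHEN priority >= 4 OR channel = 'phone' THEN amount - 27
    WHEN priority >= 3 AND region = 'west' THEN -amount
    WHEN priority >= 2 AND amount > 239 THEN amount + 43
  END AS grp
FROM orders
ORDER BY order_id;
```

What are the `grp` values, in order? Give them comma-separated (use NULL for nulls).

360, 504, 466, NULL, 304, 508, NULL, 559, NULL, NULL, 31, 308, 527

order_id=6: priority >= 4 OR channel = 'phone' → 360
order_id=7: priority >= 4 OR channel = 'phone' → 504
order_id=8: priority >= 2 AND amount > 239 → 466
order_id=9: (no match → NULL) → NULL
order_id=10: priority >= 2 AND amount > 239 → 304
order_id=11: priority >= 4 OR channel = 'phone' → 508
order_id=12: (no match → NULL) → NULL
order_id=13: priority >= 4 OR channel = 'phone' → 559
order_id=14: (no match → NULL) → NULL
order_id=15: (no match → NULL) → NULL
order_id=16: priority >= 4 OR channel = 'phone' → 31
order_id=17: priority >= 2 AND amount > 239 → 308
order_id=18: priority >= 4 OR channel = 'phone' → 527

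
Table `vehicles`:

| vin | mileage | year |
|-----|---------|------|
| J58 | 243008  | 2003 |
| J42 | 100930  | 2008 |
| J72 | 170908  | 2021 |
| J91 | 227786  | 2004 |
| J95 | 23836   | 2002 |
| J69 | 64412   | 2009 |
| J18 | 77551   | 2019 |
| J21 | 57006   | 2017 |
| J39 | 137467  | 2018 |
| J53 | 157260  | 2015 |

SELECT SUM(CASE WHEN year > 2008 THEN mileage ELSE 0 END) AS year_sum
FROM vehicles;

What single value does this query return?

664604

vin=J58: ✗
vin=J42: ✗
vin=J72: ✓ → 170908
vin=J91: ✗
vin=J95: ✗
vin=J69: ✓ → 64412
vin=J18: ✓ → 77551
vin=J21: ✓ → 57006
vin=J39: ✓ → 137467
vin=J53: ✓ → 157260
year_sum = 170908 + 64412 + 77551 + 57006 + 137467 + 157260 = 664604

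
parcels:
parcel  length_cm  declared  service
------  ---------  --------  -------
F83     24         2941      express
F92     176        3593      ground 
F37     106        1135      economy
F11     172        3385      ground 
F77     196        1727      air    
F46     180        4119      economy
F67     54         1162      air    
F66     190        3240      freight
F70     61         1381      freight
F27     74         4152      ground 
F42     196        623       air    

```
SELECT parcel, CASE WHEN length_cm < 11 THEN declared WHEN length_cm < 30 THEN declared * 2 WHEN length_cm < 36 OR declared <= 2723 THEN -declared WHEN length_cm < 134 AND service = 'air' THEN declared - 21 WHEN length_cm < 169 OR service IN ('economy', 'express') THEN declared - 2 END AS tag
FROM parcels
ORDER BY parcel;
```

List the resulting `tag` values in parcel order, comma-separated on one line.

parcel=F11: (no match → NULL) → NULL
parcel=F27: length_cm < 169 OR service IN ('economy', 'express') → 4150
parcel=F37: length_cm < 36 OR declared <= 2723 → -1135
parcel=F42: length_cm < 36 OR declared <= 2723 → -623
parcel=F46: length_cm < 169 OR service IN ('economy', 'express') → 4117
parcel=F66: (no match → NULL) → NULL
parcel=F67: length_cm < 36 OR declared <= 2723 → -1162
parcel=F70: length_cm < 36 OR declared <= 2723 → -1381
parcel=F77: length_cm < 36 OR declared <= 2723 → -1727
parcel=F83: length_cm < 30 → 5882
parcel=F92: (no match → NULL) → NULL

NULL, 4150, -1135, -623, 4117, NULL, -1162, -1381, -1727, 5882, NULL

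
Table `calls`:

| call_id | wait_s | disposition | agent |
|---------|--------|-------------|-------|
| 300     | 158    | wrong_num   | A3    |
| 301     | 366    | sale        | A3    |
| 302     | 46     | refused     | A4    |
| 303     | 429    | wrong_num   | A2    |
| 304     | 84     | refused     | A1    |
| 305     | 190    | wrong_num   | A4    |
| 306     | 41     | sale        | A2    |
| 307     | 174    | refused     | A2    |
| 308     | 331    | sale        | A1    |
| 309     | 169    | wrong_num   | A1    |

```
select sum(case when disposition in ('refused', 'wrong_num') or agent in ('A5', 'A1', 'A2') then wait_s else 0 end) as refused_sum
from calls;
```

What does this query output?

1622

call_id=300: ✓ → 158
call_id=301: ✗
call_id=302: ✓ → 46
call_id=303: ✓ → 429
call_id=304: ✓ → 84
call_id=305: ✓ → 190
call_id=306: ✓ → 41
call_id=307: ✓ → 174
call_id=308: ✓ → 331
call_id=309: ✓ → 169
refused_sum = 158 + 46 + 429 + 84 + 190 + 41 + 174 + 331 + 169 = 1622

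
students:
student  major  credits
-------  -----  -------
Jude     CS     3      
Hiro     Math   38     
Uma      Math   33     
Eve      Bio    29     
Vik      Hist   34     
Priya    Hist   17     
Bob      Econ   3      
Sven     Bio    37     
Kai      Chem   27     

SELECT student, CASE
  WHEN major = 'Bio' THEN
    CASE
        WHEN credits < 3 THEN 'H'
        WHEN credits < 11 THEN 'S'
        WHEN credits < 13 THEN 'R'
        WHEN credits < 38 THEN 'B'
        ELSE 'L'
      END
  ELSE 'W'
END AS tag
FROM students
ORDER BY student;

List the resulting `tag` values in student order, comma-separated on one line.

W, B, W, W, W, W, B, W, W

student=Bob: major='Econ' → outer ELSE → W
student=Eve: major='Bio' → inner[credits < 38] → B
student=Hiro: major='Math' → outer ELSE → W
student=Jude: major='CS' → outer ELSE → W
student=Kai: major='Chem' → outer ELSE → W
student=Priya: major='Hist' → outer ELSE → W
student=Sven: major='Bio' → inner[credits < 38] → B
student=Uma: major='Math' → outer ELSE → W
student=Vik: major='Hist' → outer ELSE → W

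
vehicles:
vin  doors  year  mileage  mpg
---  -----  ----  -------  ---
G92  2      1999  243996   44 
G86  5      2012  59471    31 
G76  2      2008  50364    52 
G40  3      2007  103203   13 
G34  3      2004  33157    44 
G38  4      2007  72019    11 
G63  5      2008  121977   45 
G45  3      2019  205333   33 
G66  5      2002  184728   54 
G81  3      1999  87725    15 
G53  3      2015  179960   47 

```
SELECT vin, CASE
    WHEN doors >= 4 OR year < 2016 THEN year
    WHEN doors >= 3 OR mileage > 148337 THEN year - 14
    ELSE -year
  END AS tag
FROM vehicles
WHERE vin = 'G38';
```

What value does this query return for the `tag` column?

2007

vin = G38: doors=4, year=2007, mileage=72019, mpg=11.
doors >= 4 OR year < 2016 → true → 2007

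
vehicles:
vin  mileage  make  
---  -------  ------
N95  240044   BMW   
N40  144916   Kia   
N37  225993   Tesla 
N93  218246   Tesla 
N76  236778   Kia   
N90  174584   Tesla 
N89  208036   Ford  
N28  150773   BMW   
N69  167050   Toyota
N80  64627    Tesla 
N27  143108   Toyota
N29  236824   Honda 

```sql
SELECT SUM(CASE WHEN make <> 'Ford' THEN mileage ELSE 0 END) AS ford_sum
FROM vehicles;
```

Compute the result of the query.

vin=N95: ✓ → 240044
vin=N40: ✓ → 144916
vin=N37: ✓ → 225993
vin=N93: ✓ → 218246
vin=N76: ✓ → 236778
vin=N90: ✓ → 174584
vin=N89: ✗
vin=N28: ✓ → 150773
vin=N69: ✓ → 167050
vin=N80: ✓ → 64627
vin=N27: ✓ → 143108
vin=N29: ✓ → 236824
ford_sum = 240044 + 144916 + 225993 + 218246 + 236778 + 174584 + 150773 + 167050 + 64627 + 143108 + 236824 = 2002943

2002943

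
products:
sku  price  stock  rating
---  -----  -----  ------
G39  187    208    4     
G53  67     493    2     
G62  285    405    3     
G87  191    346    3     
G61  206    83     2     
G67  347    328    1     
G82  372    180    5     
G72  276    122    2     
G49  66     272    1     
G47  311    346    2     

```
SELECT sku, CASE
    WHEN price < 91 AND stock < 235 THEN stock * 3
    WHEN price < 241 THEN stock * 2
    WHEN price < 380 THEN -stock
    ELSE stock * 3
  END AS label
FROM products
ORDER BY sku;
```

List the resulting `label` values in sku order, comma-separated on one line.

sku=G39: price < 241 → 416
sku=G47: price < 380 → -346
sku=G49: price < 241 → 544
sku=G53: price < 241 → 986
sku=G61: price < 241 → 166
sku=G62: price < 380 → -405
sku=G67: price < 380 → -328
sku=G72: price < 380 → -122
sku=G82: price < 380 → -180
sku=G87: price < 241 → 692

416, -346, 544, 986, 166, -405, -328, -122, -180, 692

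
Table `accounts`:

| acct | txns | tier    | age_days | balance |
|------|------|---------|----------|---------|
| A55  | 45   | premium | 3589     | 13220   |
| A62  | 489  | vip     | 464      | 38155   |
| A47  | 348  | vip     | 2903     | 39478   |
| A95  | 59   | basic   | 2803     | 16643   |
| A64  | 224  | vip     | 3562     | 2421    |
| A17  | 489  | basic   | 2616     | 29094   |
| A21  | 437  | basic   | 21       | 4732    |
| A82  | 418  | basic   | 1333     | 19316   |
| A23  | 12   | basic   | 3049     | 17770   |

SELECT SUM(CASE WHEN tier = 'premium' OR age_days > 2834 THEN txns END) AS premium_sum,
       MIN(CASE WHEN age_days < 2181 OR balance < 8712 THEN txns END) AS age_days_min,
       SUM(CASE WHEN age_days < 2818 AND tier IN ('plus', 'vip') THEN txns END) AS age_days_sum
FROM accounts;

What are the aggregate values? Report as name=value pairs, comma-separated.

premium_sum=629, age_days_min=224, age_days_sum=489

[premium_sum: tier = 'premium' OR age_days > 2834]
acct=A55: ✓ → 45
acct=A62: ✗
acct=A47: ✓ → 348
acct=A95: ✗
acct=A64: ✓ → 224
acct=A17: ✗
acct=A21: ✗
acct=A82: ✗
acct=A23: ✓ → 12
premium_sum = 45 + 348 + 224 + 12 = 629
—
[age_days_min: age_days < 2181 OR balance < 8712]
acct=A55: ✗
acct=A62: ✓ → 489
acct=A47: ✗
acct=A95: ✗
acct=A64: ✓ → 224
acct=A17: ✗
acct=A21: ✓ → 437
acct=A82: ✓ → 418
acct=A23: ✗
age_days_min = MIN(489, 224, 437, 418) = 224
—
[age_days_sum: age_days < 2818 AND tier IN ('plus', 'vip')]
acct=A55: ✗
acct=A62: ✓ → 489
acct=A47: ✗
acct=A95: ✗
acct=A64: ✗
acct=A17: ✗
acct=A21: ✗
acct=A82: ✗
acct=A23: ✗
age_days_sum = 489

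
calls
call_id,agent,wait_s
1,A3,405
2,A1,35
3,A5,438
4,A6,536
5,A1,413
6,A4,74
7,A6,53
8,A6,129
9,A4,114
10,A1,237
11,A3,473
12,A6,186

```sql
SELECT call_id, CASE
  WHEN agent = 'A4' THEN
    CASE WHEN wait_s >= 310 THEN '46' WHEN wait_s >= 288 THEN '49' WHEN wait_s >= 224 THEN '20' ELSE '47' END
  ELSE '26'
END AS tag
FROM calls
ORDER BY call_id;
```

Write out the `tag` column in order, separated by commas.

26, 26, 26, 26, 26, 47, 26, 26, 47, 26, 26, 26

call_id=1: agent='A3' → outer ELSE → 26
call_id=2: agent='A1' → outer ELSE → 26
call_id=3: agent='A5' → outer ELSE → 26
call_id=4: agent='A6' → outer ELSE → 26
call_id=5: agent='A1' → outer ELSE → 26
call_id=6: agent='A4' → inner[ELSE] → 47
call_id=7: agent='A6' → outer ELSE → 26
call_id=8: agent='A6' → outer ELSE → 26
call_id=9: agent='A4' → inner[ELSE] → 47
call_id=10: agent='A1' → outer ELSE → 26
call_id=11: agent='A3' → outer ELSE → 26
call_id=12: agent='A6' → outer ELSE → 26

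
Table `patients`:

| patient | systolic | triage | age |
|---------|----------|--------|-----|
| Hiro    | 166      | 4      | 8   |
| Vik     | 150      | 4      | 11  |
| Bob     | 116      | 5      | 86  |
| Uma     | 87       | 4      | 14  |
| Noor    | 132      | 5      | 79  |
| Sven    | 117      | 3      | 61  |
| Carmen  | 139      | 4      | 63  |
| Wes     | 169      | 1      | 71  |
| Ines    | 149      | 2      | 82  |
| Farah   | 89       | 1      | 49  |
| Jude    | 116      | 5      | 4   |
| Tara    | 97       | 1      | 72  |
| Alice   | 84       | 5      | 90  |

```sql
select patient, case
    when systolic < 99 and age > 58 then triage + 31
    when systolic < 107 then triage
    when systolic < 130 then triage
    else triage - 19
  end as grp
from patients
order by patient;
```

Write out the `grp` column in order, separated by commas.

patient=Alice: systolic < 99 and age > 58 → 36
patient=Bob: systolic < 130 → 5
patient=Carmen: ELSE → -15
patient=Farah: systolic < 107 → 1
patient=Hiro: ELSE → -15
patient=Ines: ELSE → -17
patient=Jude: systolic < 130 → 5
patient=Noor: ELSE → -14
patient=Sven: systolic < 130 → 3
patient=Tara: systolic < 99 and age > 58 → 32
patient=Uma: systolic < 107 → 4
patient=Vik: ELSE → -15
patient=Wes: ELSE → -18

36, 5, -15, 1, -15, -17, 5, -14, 3, 32, 4, -15, -18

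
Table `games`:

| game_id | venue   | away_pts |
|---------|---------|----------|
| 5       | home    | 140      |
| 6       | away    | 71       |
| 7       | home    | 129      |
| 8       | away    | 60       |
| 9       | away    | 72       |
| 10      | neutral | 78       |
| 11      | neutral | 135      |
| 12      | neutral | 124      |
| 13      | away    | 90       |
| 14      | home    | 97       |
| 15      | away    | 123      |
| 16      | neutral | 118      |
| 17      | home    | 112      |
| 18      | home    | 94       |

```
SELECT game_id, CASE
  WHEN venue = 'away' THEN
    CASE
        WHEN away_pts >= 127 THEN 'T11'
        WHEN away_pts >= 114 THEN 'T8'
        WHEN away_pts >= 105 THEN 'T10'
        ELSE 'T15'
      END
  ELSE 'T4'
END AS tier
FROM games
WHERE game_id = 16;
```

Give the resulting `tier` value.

T4

game_id = 16: venue=neutral, away_pts=118.
venue='neutral' → outer ELSE → T4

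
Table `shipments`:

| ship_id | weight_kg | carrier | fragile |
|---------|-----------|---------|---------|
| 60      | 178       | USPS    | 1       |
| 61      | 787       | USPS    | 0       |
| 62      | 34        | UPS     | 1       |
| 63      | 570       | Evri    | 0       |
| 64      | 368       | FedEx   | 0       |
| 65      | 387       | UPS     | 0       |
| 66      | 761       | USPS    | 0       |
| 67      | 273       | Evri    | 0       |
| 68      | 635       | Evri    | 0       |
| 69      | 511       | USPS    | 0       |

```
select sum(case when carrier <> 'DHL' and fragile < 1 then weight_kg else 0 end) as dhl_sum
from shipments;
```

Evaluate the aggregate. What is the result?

4292

ship_id=60: ✗
ship_id=61: ✓ → 787
ship_id=62: ✗
ship_id=63: ✓ → 570
ship_id=64: ✓ → 368
ship_id=65: ✓ → 387
ship_id=66: ✓ → 761
ship_id=67: ✓ → 273
ship_id=68: ✓ → 635
ship_id=69: ✓ → 511
dhl_sum = 787 + 570 + 368 + 387 + 761 + 273 + 635 + 511 = 4292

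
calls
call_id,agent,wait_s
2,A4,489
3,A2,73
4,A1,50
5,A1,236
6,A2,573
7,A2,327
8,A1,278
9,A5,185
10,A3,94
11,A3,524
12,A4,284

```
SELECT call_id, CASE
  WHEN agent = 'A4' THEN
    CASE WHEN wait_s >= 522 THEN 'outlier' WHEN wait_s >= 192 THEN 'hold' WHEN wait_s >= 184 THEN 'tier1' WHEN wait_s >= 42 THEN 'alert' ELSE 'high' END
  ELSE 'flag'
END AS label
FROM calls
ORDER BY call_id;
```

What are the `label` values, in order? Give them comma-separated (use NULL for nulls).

hold, flag, flag, flag, flag, flag, flag, flag, flag, flag, hold

call_id=2: agent='A4' → inner[wait_s >= 192] → hold
call_id=3: agent='A2' → outer ELSE → flag
call_id=4: agent='A1' → outer ELSE → flag
call_id=5: agent='A1' → outer ELSE → flag
call_id=6: agent='A2' → outer ELSE → flag
call_id=7: agent='A2' → outer ELSE → flag
call_id=8: agent='A1' → outer ELSE → flag
call_id=9: agent='A5' → outer ELSE → flag
call_id=10: agent='A3' → outer ELSE → flag
call_id=11: agent='A3' → outer ELSE → flag
call_id=12: agent='A4' → inner[wait_s >= 192] → hold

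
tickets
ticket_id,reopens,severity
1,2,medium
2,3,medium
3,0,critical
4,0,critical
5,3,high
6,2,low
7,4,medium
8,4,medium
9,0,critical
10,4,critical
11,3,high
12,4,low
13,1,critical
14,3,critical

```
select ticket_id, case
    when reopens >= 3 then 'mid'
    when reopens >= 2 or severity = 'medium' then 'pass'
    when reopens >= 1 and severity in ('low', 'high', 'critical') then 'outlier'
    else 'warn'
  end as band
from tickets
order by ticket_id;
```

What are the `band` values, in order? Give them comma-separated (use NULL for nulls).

ticket_id=1: reopens >= 2 or severity = 'medium' → pass
ticket_id=2: reopens >= 3 → mid
ticket_id=3: ELSE → warn
ticket_id=4: ELSE → warn
ticket_id=5: reopens >= 3 → mid
ticket_id=6: reopens >= 2 or severity = 'medium' → pass
ticket_id=7: reopens >= 3 → mid
ticket_id=8: reopens >= 3 → mid
ticket_id=9: ELSE → warn
ticket_id=10: reopens >= 3 → mid
ticket_id=11: reopens >= 3 → mid
ticket_id=12: reopens >= 3 → mid
ticket_id=13: reopens >= 1 and severity in ('low', 'high', 'critical') → outlier
ticket_id=14: reopens >= 3 → mid

pass, mid, warn, warn, mid, pass, mid, mid, warn, mid, mid, mid, outlier, mid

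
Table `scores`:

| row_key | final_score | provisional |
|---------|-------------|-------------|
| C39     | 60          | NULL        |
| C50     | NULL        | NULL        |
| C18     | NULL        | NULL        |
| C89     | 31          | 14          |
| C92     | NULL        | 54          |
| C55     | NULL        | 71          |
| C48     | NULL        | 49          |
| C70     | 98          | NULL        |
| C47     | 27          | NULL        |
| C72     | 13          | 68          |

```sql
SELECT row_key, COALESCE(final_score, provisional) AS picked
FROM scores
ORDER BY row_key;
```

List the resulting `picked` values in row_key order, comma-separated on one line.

row_key=C18: final_score=NULL, provisional=NULL (all NULL) → NULL
row_key=C39: final_score=60 → 60
row_key=C47: final_score=27 → 27
row_key=C48: final_score=NULL, provisional=49 → 49
row_key=C50: final_score=NULL, provisional=NULL (all NULL) → NULL
row_key=C55: final_score=NULL, provisional=71 → 71
row_key=C70: final_score=98 → 98
row_key=C72: final_score=13 → 13
row_key=C89: final_score=31 → 31
row_key=C92: final_score=NULL, provisional=54 → 54

NULL, 60, 27, 49, NULL, 71, 98, 13, 31, 54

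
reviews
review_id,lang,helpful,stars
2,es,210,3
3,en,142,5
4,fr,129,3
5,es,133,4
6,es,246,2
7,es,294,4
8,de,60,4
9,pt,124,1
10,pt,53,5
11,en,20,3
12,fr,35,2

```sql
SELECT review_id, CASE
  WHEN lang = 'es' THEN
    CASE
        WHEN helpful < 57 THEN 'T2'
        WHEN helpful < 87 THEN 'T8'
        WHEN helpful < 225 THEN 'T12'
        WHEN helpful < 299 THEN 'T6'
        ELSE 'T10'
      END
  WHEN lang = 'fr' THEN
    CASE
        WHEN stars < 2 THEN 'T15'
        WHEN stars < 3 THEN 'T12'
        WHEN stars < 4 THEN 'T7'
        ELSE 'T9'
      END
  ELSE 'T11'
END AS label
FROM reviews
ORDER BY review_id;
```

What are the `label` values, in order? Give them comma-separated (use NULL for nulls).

review_id=2: lang='es' → inner[helpful < 225] → T12
review_id=3: lang='en' → outer ELSE → T11
review_id=4: lang='fr' → inner[stars < 4] → T7
review_id=5: lang='es' → inner[helpful < 225] → T12
review_id=6: lang='es' → inner[helpful < 299] → T6
review_id=7: lang='es' → inner[helpful < 299] → T6
review_id=8: lang='de' → outer ELSE → T11
review_id=9: lang='pt' → outer ELSE → T11
review_id=10: lang='pt' → outer ELSE → T11
review_id=11: lang='en' → outer ELSE → T11
review_id=12: lang='fr' → inner[stars < 3] → T12

T12, T11, T7, T12, T6, T6, T11, T11, T11, T11, T12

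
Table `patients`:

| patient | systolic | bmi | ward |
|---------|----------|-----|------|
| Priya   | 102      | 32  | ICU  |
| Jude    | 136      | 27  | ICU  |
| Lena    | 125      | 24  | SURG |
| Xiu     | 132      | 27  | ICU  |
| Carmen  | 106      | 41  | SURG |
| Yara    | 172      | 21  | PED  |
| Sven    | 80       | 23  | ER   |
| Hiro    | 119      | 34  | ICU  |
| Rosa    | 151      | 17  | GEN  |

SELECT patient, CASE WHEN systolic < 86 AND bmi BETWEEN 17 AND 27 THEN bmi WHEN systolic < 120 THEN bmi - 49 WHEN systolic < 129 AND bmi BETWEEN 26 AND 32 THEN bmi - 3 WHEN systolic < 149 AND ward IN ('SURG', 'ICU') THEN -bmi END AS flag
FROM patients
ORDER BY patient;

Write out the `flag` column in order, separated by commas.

patient=Carmen: systolic < 120 → -8
patient=Hiro: systolic < 120 → -15
patient=Jude: systolic < 149 AND ward IN ('SURG', 'ICU') → -27
patient=Lena: systolic < 149 AND ward IN ('SURG', 'ICU') → -24
patient=Priya: systolic < 120 → -17
patient=Rosa: (no match → NULL) → NULL
patient=Sven: systolic < 86 AND bmi BETWEEN 17 AND 27 → 23
patient=Xiu: systolic < 149 AND ward IN ('SURG', 'ICU') → -27
patient=Yara: (no match → NULL) → NULL

-8, -15, -27, -24, -17, NULL, 23, -27, NULL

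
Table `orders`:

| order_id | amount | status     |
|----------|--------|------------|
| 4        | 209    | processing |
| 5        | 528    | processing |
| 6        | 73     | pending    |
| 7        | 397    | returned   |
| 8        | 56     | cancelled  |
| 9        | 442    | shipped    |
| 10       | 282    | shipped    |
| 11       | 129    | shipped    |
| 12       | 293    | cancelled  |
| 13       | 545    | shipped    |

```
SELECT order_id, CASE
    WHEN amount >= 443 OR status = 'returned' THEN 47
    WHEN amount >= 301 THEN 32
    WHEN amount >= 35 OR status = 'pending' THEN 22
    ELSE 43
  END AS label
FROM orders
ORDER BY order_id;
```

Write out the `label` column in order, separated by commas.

order_id=4: amount >= 35 OR status = 'pending' → 22
order_id=5: amount >= 443 OR status = 'returned' → 47
order_id=6: amount >= 35 OR status = 'pending' → 22
order_id=7: amount >= 443 OR status = 'returned' → 47
order_id=8: amount >= 35 OR status = 'pending' → 22
order_id=9: amount >= 301 → 32
order_id=10: amount >= 35 OR status = 'pending' → 22
order_id=11: amount >= 35 OR status = 'pending' → 22
order_id=12: amount >= 35 OR status = 'pending' → 22
order_id=13: amount >= 443 OR status = 'returned' → 47

22, 47, 22, 47, 22, 32, 22, 22, 22, 47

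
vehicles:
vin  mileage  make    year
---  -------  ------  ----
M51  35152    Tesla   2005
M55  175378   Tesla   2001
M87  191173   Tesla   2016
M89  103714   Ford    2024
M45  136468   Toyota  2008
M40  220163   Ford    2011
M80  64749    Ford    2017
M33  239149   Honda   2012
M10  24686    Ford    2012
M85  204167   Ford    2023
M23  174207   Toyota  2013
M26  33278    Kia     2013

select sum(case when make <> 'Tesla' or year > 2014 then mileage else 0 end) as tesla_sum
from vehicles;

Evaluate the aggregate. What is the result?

vin=M51: ✗
vin=M55: ✗
vin=M87: ✓ → 191173
vin=M89: ✓ → 103714
vin=M45: ✓ → 136468
vin=M40: ✓ → 220163
vin=M80: ✓ → 64749
vin=M33: ✓ → 239149
vin=M10: ✓ → 24686
vin=M85: ✓ → 204167
vin=M23: ✓ → 174207
vin=M26: ✓ → 33278
tesla_sum = 191173 + 103714 + 136468 + 220163 + 64749 + 239149 + 24686 + 204167 + 174207 + 33278 = 1391754

1391754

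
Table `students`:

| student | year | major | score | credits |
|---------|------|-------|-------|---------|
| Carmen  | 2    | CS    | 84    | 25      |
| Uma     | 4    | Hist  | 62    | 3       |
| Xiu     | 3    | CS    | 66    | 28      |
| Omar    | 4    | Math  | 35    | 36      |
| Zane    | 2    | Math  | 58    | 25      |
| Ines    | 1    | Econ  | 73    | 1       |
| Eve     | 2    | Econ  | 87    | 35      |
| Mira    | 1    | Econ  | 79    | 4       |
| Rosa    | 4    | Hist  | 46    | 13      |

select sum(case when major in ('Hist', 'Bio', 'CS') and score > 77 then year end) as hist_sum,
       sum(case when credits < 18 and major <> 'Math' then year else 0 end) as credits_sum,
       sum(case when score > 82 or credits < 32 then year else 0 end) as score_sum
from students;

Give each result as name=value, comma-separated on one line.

[hist_sum: major in ('Hist', 'Bio', 'CS') and score > 77]
student=Carmen: ✓ → 2
student=Uma: ✗
student=Xiu: ✗
student=Omar: ✗
student=Zane: ✗
student=Ines: ✗
student=Eve: ✗
student=Mira: ✗
student=Rosa: ✗
hist_sum = 2
—
[credits_sum: credits < 18 and major <> 'Math']
student=Carmen: ✗
student=Uma: ✓ → 4
student=Xiu: ✗
student=Omar: ✗
student=Zane: ✗
student=Ines: ✓ → 1
student=Eve: ✗
student=Mira: ✓ → 1
student=Rosa: ✓ → 4
credits_sum = 4 + 1 + 1 + 4 = 10
—
[score_sum: score > 82 or credits < 32]
student=Carmen: ✓ → 2
student=Uma: ✓ → 4
student=Xiu: ✓ → 3
student=Omar: ✗
student=Zane: ✓ → 2
student=Ines: ✓ → 1
student=Eve: ✓ → 2
student=Mira: ✓ → 1
student=Rosa: ✓ → 4
score_sum = 2 + 4 + 3 + 2 + 1 + 2 + 1 + 4 = 19

hist_sum=2, credits_sum=10, score_sum=19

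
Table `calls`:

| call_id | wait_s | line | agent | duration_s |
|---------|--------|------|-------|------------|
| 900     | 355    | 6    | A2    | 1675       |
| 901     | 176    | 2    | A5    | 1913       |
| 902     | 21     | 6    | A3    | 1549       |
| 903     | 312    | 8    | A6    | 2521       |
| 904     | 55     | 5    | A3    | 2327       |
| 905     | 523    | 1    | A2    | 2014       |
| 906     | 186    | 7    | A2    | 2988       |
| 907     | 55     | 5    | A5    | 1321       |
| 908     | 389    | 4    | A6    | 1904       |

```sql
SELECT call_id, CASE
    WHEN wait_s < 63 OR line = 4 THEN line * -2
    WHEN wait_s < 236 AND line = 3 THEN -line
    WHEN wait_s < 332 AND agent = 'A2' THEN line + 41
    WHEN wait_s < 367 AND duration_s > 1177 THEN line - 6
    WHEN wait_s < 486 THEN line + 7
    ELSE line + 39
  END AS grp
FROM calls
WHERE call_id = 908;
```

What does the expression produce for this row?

-8

call_id = 908: wait_s=389, line=4, agent=A6, duration_s=1904.
wait_s < 63 OR line = 4 → true → -8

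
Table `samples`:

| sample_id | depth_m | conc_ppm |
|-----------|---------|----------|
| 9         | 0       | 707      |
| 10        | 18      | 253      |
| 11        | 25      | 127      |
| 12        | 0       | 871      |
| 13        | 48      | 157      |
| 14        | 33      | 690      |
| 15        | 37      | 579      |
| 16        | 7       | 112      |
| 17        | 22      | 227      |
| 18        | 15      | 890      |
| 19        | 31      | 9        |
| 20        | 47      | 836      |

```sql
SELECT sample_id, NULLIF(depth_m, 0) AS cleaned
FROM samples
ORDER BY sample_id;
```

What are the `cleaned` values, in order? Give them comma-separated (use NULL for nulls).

NULL, 18, 25, NULL, 48, 33, 37, 7, 22, 15, 31, 47

sample_id=9: depth_m=0 vs 0: equal → NULL
sample_id=10: depth_m=18 vs 0: differ → 18
sample_id=11: depth_m=25 vs 0: differ → 25
sample_id=12: depth_m=0 vs 0: equal → NULL
sample_id=13: depth_m=48 vs 0: differ → 48
sample_id=14: depth_m=33 vs 0: differ → 33
sample_id=15: depth_m=37 vs 0: differ → 37
sample_id=16: depth_m=7 vs 0: differ → 7
sample_id=17: depth_m=22 vs 0: differ → 22
sample_id=18: depth_m=15 vs 0: differ → 15
sample_id=19: depth_m=31 vs 0: differ → 31
sample_id=20: depth_m=47 vs 0: differ → 47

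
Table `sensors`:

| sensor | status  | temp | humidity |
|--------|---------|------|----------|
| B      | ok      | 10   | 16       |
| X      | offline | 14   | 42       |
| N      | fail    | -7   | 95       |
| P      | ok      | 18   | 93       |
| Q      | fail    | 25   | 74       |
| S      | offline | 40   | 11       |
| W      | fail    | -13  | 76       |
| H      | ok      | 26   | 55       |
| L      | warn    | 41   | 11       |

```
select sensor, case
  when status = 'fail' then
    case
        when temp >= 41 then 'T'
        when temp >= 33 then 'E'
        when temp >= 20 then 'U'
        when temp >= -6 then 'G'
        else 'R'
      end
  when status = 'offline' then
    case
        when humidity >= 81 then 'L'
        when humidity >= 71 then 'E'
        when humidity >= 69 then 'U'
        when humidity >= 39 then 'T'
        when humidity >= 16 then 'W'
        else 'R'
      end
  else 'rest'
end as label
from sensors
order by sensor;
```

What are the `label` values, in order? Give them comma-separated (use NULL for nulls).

rest, rest, rest, R, rest, U, R, R, T

sensor=B: status='ok' → outer ELSE → rest
sensor=H: status='ok' → outer ELSE → rest
sensor=L: status='warn' → outer ELSE → rest
sensor=N: status='fail' → inner[ELSE] → R
sensor=P: status='ok' → outer ELSE → rest
sensor=Q: status='fail' → inner[temp >= 20] → U
sensor=S: status='offline' → inner[ELSE] → R
sensor=W: status='fail' → inner[ELSE] → R
sensor=X: status='offline' → inner[humidity >= 39] → T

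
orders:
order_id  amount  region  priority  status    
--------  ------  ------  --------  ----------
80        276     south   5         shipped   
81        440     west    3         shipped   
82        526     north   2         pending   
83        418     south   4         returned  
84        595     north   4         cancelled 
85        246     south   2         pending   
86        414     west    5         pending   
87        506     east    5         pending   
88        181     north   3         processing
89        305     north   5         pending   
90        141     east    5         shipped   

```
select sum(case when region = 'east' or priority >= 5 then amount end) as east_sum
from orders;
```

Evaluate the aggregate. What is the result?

1642

order_id=80: ✓ → 276
order_id=81: ✗
order_id=82: ✗
order_id=83: ✗
order_id=84: ✗
order_id=85: ✗
order_id=86: ✓ → 414
order_id=87: ✓ → 506
order_id=88: ✗
order_id=89: ✓ → 305
order_id=90: ✓ → 141
east_sum = 276 + 414 + 506 + 305 + 141 = 1642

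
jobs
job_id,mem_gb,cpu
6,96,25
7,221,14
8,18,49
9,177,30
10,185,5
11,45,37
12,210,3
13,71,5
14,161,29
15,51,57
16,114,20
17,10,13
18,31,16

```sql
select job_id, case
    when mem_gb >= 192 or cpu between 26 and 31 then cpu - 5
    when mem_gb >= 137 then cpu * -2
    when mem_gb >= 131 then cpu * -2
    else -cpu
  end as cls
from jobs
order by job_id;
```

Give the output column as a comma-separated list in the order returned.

-25, 9, -49, 25, -10, -37, -2, -5, 24, -57, -20, -13, -16

job_id=6: ELSE → -25
job_id=7: mem_gb >= 192 or cpu between 26 and 31 → 9
job_id=8: ELSE → -49
job_id=9: mem_gb >= 192 or cpu between 26 and 31 → 25
job_id=10: mem_gb >= 137 → -10
job_id=11: ELSE → -37
job_id=12: mem_gb >= 192 or cpu between 26 and 31 → -2
job_id=13: ELSE → -5
job_id=14: mem_gb >= 192 or cpu between 26 and 31 → 24
job_id=15: ELSE → -57
job_id=16: ELSE → -20
job_id=17: ELSE → -13
job_id=18: ELSE → -16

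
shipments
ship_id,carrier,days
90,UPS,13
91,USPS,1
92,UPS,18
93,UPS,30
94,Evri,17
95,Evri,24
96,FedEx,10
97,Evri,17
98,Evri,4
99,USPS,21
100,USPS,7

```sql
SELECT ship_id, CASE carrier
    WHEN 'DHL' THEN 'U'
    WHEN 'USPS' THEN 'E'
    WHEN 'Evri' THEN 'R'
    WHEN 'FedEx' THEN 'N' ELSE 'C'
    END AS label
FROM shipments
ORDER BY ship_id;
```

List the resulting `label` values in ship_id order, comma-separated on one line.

ship_id=90: ELSE → C
ship_id=91: carrier='USPS' → E
ship_id=92: ELSE → C
ship_id=93: ELSE → C
ship_id=94: carrier='Evri' → R
ship_id=95: carrier='Evri' → R
ship_id=96: carrier='FedEx' → N
ship_id=97: carrier='Evri' → R
ship_id=98: carrier='Evri' → R
ship_id=99: carrier='USPS' → E
ship_id=100: carrier='USPS' → E

C, E, C, C, R, R, N, R, R, E, E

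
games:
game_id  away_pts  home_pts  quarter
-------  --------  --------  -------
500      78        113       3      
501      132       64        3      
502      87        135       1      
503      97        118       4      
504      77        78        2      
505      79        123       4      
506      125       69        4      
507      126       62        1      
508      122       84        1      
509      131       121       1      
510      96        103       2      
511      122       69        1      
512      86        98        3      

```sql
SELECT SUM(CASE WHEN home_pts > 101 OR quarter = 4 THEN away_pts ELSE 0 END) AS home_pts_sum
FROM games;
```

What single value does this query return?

693

game_id=500: ✓ → 78
game_id=501: ✗
game_id=502: ✓ → 87
game_id=503: ✓ → 97
game_id=504: ✗
game_id=505: ✓ → 79
game_id=506: ✓ → 125
game_id=507: ✗
game_id=508: ✗
game_id=509: ✓ → 131
game_id=510: ✓ → 96
game_id=511: ✗
game_id=512: ✗
home_pts_sum = 78 + 87 + 97 + 79 + 125 + 131 + 96 = 693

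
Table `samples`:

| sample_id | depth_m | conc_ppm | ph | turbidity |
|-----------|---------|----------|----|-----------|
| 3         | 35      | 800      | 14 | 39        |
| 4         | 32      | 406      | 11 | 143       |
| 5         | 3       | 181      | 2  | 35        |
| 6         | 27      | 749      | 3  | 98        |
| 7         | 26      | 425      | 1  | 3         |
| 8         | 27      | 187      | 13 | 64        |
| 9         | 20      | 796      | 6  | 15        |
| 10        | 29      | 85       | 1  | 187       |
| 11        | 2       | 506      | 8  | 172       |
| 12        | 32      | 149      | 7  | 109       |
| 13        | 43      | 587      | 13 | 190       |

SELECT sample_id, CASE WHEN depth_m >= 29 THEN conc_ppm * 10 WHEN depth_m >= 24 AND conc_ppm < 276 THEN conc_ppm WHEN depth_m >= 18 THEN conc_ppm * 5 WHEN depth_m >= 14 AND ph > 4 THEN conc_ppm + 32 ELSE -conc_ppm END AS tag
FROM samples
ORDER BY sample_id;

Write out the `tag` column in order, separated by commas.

8000, 4060, -181, 3745, 2125, 187, 3980, 850, -506, 1490, 5870

sample_id=3: depth_m >= 29 → 8000
sample_id=4: depth_m >= 29 → 4060
sample_id=5: ELSE → -181
sample_id=6: depth_m >= 18 → 3745
sample_id=7: depth_m >= 18 → 2125
sample_id=8: depth_m >= 24 AND conc_ppm < 276 → 187
sample_id=9: depth_m >= 18 → 3980
sample_id=10: depth_m >= 29 → 850
sample_id=11: ELSE → -506
sample_id=12: depth_m >= 29 → 1490
sample_id=13: depth_m >= 29 → 5870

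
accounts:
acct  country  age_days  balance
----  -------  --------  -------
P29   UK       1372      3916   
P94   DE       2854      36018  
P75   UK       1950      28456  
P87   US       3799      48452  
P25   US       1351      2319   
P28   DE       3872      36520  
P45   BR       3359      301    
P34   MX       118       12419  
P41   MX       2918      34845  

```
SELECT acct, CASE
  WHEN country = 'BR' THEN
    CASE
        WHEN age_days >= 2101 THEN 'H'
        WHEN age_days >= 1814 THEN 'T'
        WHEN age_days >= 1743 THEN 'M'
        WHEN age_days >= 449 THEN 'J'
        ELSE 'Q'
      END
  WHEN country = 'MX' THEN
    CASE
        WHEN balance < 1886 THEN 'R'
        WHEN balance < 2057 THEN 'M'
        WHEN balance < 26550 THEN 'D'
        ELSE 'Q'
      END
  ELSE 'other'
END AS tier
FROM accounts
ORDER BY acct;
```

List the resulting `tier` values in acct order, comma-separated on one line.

acct=P25: country='US' → outer ELSE → other
acct=P28: country='DE' → outer ELSE → other
acct=P29: country='UK' → outer ELSE → other
acct=P34: country='MX' → inner[balance < 26550] → D
acct=P41: country='MX' → inner[ELSE] → Q
acct=P45: country='BR' → inner[age_days >= 2101] → H
acct=P75: country='UK' → outer ELSE → other
acct=P87: country='US' → outer ELSE → other
acct=P94: country='DE' → outer ELSE → other

other, other, other, D, Q, H, other, other, other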